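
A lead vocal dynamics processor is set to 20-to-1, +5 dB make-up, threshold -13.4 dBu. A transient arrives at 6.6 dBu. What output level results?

The input is 20 dB above the -13.4 dBu threshold.
The 20 dB excess becomes 1 dB after 20:1 reduction.
So the level is -13.4 + 1 = -12.4 dBu; make-up adds 5 dB, giving -7.4 dBu.

-7.4 dBu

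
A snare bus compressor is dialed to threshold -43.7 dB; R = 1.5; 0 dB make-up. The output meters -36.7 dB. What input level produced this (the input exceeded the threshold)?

-33.2 dB

That's 7 dB above the -43.7 dB threshold.
Input overshoot = R × output overshoot = 10.5 dB → input = -43.7 + 10.5 = -33.2 dB.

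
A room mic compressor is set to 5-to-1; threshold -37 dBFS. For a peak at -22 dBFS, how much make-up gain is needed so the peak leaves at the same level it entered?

Overshoot 15 dB → 15/5 = 3 dB after compression, so the compressed level is -37 + 3 = -34 dBFS.
Make-up = target − compressed = -22 − (-34) = 12 dB.

12 dB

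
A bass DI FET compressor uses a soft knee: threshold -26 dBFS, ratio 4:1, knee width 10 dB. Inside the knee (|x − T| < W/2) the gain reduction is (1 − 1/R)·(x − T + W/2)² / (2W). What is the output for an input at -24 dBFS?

x − T + W/2 = -24 − (-26) + 5 = 7.
GR = (1 − 1/4) × 7² / 20 = 0.75 × 49 / 20 = 1.8375 dB.
Output = -24 − 1.8375 = -25.8375 dBFS.

-25.8375 dBFS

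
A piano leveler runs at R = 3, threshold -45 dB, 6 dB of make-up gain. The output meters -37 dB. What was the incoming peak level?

-39 dB

Before make-up, the level was -37 − 6 = -43 dB.
The compressed level sits -43 − (-45) = 2 dB over threshold.
Undo the ratio: input overshoot = 2 × 3 = 6 dB, giving input = -39 dB.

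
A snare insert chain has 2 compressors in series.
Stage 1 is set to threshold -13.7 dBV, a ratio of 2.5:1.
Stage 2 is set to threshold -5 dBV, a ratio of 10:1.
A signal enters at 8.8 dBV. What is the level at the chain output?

Stage 1: overshoot 22.5 dB → 22.5/2.5 = 9 dB → -4.7 dBV.
Stage 2: -4.7 dBV is 0.3 dB over -5 dBV; at 10:1 that becomes 0.03 dB over, giving -4.97 dBV.

-4.97 dBV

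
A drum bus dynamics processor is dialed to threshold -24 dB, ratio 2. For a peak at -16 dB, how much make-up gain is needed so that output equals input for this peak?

Without make-up, output = threshold + overshoot/2 = -24 + 4 = -20 dB.
Gap to target: 4 dB.

4 dB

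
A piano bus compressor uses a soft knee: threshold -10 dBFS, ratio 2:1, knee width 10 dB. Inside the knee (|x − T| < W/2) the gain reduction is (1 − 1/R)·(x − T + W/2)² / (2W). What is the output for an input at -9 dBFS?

x − T + W/2 = -9 − (-10) + 5 = 6.
GR = (1 − 1/2) × 6² / 20 = 0.5 × 36 / 20 = 0.9 dB.
Output = -9 − 0.9 = -9.9 dBFS.

-9.9 dBFS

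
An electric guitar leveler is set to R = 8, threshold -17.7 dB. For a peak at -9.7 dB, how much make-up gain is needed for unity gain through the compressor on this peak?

Without make-up, output = threshold + overshoot/8 = -17.7 + 1 = -16.7 dB.
Gap to target: 7 dB.

7 dB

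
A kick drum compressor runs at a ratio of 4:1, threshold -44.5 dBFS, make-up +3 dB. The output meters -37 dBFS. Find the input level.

-26.5 dBFS

Before make-up, the level was -37 − 3 = -40 dBFS.
The compressed level sits -40 − (-44.5) = 4.5 dB over threshold.
Before 4:1 compression the overshoot was 4.5 × 4 = 18 dB, so input = -44.5 + 18 = -26.5 dBFS.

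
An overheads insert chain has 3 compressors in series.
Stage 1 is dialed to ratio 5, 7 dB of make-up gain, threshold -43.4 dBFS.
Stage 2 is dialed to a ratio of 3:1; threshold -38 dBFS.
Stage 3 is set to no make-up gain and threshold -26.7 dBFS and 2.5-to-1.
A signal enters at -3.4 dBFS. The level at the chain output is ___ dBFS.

-34.8 dBFS

Stage 1: -3.4 dBFS is 40 dB over -43.4 dBFS; at 5:1 that becomes 8 dB over, giving -35.4 dBFS; +7 dB make-up → -28.4 dBFS.
Stage 2: -28.4 dBFS is 9.6 dB over -38 dBFS; at 3:1 that becomes 3.2 dB over, giving -34.8 dBFS.
Stage 3: below threshold (-34.8 ≤ -26.7); passes unchanged; output -34.8 dBFS.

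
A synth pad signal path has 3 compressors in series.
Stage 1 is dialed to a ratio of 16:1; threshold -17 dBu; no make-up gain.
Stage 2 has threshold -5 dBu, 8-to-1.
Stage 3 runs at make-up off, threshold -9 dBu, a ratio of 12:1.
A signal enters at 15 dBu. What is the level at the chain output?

Stage 1: 32 dB above -17 dBu, reduced 16:1 to 2 dB above → -15 dBu.
Stage 2: below threshold (-15 ≤ -5); passes unchanged; output -15 dBu.
Stage 3: below threshold (-15 ≤ -9); passes unchanged; output -15 dBu.

-15 dBu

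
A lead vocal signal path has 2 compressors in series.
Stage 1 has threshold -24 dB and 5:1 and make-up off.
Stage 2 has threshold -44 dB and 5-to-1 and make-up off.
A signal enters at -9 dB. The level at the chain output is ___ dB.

Stage 1: overshoot 15 dB → 15/5 = 3 dB → -21 dB.
Stage 2: overshoot 23 dB → 23/5 = 4.6 dB → -39.4 dB.

-39.4 dB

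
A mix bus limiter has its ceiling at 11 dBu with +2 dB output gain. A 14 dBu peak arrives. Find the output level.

13 dBu

At ∞:1, everything above 11 dBu is held at the ceiling.
Output gain then adds 2 dB: 11 + 2 = 13 dBu.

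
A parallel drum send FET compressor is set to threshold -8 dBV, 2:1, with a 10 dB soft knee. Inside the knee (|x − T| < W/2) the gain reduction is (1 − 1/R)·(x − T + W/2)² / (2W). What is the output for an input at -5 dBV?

x − T + W/2 = -5 − (-8) + 5 = 8.
GR = (1 − 1/2) × 8² / 20 = 0.5 × 64 / 20 = 1.6 dB.
Output = -5 − 1.6 = -6.6 dBV.

-6.6 dBV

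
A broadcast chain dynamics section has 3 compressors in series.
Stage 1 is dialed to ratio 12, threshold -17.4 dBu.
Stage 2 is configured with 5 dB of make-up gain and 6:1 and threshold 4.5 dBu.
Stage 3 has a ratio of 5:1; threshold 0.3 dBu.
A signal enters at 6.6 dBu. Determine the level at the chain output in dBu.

Stage 1: overshoot 24 dB → 24/12 = 2 dB → -15.4 dBu.
Stage 2: -15.4 dBu ≤ 4.5 dBu, so stage 2 doesn't engage; make-up brings it to -10.4 dBu.
Stage 3: -10.4 dBu ≤ 0.3 dBu, so stage 3 doesn't engage; output -10.4 dBu.

-10.4 dBu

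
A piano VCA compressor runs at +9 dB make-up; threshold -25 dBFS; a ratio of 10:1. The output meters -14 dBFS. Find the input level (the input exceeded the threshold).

-5 dBFS

Before make-up, the level was -14 − 9 = -23 dBFS.
The compressed level sits -23 − (-25) = 2 dB over threshold.
Before 10:1 compression the overshoot was 2 × 10 = 20 dB, so input = -25 + 20 = -5 dBFS.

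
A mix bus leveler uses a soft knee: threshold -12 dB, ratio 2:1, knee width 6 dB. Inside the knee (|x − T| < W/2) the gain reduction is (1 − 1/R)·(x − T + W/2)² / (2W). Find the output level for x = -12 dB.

x − T + W/2 = -12 − (-12) + 3 = 3.
GR = (1 − 1/2) × 3² / 12 = 0.5 × 9 / 12 = 0.375 dB.
Output = -12 − 0.375 = -12.375 dB.

-12.375 dB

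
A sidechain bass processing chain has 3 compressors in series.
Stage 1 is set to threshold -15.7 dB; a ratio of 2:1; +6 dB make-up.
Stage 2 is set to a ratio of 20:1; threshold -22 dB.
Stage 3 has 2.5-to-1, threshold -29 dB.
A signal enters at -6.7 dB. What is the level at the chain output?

Stage 1: -6.7 dB is 9 dB over -15.7 dB; at 2:1 that becomes 4.5 dB over, giving -11.2 dB; +6 dB make-up → -5.2 dB.
Stage 2: -5.2 dB is 16.8 dB over -22 dB; at 20:1 that becomes 0.84 dB over, giving -21.16 dB.
Stage 3: 7.84 dB above -29 dB, reduced 2.5:1 to 3.136 dB above → -25.864 dB.

-25.864 dB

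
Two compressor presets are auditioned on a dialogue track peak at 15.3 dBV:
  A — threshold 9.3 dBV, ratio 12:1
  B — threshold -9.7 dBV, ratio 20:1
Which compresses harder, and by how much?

A: 6 dB over, compressed to 0.5 dB over, so 5.5 dB of GR.
B: 25 dB over, compressed to 1.25 dB over, so 23.75 dB of GR.
Difference: 18.25 dB in favour of B.

B, by 18.25 dB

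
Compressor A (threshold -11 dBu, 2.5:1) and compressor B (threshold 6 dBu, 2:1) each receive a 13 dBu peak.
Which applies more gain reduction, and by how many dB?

A, by 10.9 dB

A: 24 dB over, compressed to 9.6 dB over, so 14.4 dB of GR.
B: 7 dB over, compressed to 3.5 dB over, so 3.5 dB of GR.
Difference: 10.9 dB in favour of A.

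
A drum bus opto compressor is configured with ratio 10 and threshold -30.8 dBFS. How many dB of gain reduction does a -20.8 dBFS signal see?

9 dB

The signal is 10 dB above threshold.
After 10:1 compression the overshoot becomes 10/10 = 1 dB.
GR = overshoot in − overshoot out = 10 − 1 = 9 dB.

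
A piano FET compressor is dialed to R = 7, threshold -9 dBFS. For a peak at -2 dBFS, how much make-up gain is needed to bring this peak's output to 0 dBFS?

8 dB

Overshoot 7 dB → 7/7 = 1 dB after compression, so the compressed level is -9 + 1 = -8 dBFS.
Make-up = target − compressed = 0 − (-8) = 8 dB.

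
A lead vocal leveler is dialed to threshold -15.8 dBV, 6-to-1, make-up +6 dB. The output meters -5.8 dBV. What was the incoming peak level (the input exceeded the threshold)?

Remove make-up: -5.8 − 6 = -11.8 dBV.
Post-compression overshoot = -11.8 − (-15.8) = 4 dB.
Before 6:1 compression the overshoot was 4 × 6 = 24 dB, so input = -15.8 + 24 = 8.2 dBV.

8.2 dBV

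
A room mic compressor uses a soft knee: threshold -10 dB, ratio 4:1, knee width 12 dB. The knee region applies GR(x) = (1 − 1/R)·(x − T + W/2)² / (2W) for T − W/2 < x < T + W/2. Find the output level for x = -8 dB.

-10 dB

x − T + W/2 = -8 − (-10) + 6 = 8.
GR = (1 − 1/4) × 8² / 24 = 0.75 × 64 / 24 = 2 dB.
Output = -8 − 2 = -10 dB.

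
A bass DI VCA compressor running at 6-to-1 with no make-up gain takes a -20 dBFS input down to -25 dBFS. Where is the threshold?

-26 dBFS

Gain reduction = -20 − (-25) = 5 dB; output overshoot = GR / (R − 1) = 5 / 5 = 1 dB.
Threshold = output − output overshoot = -25 − 1 = -26 dBFS.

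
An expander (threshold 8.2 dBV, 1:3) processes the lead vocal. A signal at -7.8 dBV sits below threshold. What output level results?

-39.8 dBV

Below threshold, a 1:3 expander applies gain = (3−1)×(T − x) of attenuation.
(3−1) × 16 = 32 dB, so output = -7.8 − 32 = -39.8 dBV.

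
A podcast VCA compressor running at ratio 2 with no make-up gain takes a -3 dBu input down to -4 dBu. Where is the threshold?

Input is 2 dB above T (since output overshoot × R = input overshoot: (-4 − T)·2 = -3 − T gives T = -5 dBu).
Check: -5 + (-3 − (-5))/2 = -5 + 1 = -4 dBu. ✓

-5 dBu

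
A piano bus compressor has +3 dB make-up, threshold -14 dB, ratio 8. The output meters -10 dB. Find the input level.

Remove make-up: -10 − 3 = -13 dB.
That's 1 dB above the -14 dB threshold.
Undo the ratio: input overshoot = 1 × 8 = 8 dB, giving input = -6 dB.

-6 dB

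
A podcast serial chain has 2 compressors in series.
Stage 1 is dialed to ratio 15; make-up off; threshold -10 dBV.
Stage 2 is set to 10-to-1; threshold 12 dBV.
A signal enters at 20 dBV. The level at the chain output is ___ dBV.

Stage 1: overshoot 30 dB → 30/15 = 2 dB → -8 dBV.
Stage 2: below threshold (-8 ≤ 12); passes unchanged; output -8 dBV.

-8 dBV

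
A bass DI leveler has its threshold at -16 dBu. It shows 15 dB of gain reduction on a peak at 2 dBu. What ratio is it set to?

6:1

Input overshoot = 2 − (-16) = 18 dB.
Output overshoot = 18 − 15 = 3 dB.
Ratio = input overshoot / output overshoot = 18 / 3 = 6.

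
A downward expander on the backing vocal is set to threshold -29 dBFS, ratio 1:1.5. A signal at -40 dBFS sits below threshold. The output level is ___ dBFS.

Undershoot = (-29) − (-40) = 11 dB.
At 1:1.5, that expands to 16.5 dB under threshold.
Output = -29 − 16.5 = -45.5 dBFS.

-45.5 dBFS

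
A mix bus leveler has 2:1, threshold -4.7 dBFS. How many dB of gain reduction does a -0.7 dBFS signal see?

-0.7 dBFS exceeds the threshold by 4 dB.
At 2:1, output sits 4/2 = 2 dB above threshold.
So the signal is attenuated by 4 − 2 = 2 dB.

2 dB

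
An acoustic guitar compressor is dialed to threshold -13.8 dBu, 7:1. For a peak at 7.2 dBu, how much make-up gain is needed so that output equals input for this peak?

18 dB

The peak compresses to -13.8 + 21/7 = -10.8 dBu.
To reach 7.2 dBu requires 7.2 − (-10.8) = 18 dB of make-up.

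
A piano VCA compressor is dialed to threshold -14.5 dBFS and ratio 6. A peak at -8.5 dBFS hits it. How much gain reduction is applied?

The signal is 6 dB above threshold.
After 6:1 compression the overshoot becomes 6/6 = 1 dB.
Gain reduction = 6 − 1 = 5 dB.

5 dB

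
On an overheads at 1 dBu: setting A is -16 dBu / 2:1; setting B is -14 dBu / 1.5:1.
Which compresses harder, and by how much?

A, by 3.5 dB

A: overshoot 17 dB → output overshoot 8.5 dB → GR 8.5 dB.
B: overshoot 15 dB → output overshoot 10 dB → GR 5 dB.
Difference: 3.5 dB in favour of A.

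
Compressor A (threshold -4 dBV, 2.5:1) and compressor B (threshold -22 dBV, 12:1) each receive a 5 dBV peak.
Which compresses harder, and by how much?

B, by 19.35 dB

A: overshoot 9 dB → output overshoot 3.6 dB → GR 5.4 dB.
B: overshoot 27 dB → output overshoot 2.25 dB → GR 24.75 dB.
B applies 19.35 dB more gain reduction.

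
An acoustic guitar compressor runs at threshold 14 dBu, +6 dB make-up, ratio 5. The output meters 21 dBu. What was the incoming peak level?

19 dBu

Before make-up, the level was 21 − 6 = 15 dBu.
That's 1 dB above the 14 dBu threshold.
Undo the ratio: input overshoot = 1 × 5 = 5 dB, giving input = 19 dBu.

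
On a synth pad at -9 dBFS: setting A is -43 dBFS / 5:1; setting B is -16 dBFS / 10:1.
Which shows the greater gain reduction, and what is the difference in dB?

A, by 20.9 dB

A: 34 dB over, compressed to 6.8 dB over, so 27.2 dB of GR.
B: 7 dB over, compressed to 0.7 dB over, so 6.3 dB of GR.
Difference: 20.9 dB in favour of A.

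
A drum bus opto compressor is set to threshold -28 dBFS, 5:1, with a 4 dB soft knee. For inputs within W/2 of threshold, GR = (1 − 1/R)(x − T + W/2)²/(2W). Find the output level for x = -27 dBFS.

x − T + W/2 = -27 − (-28) + 2 = 3.
GR = (1 − 1/5) × 3² / 8 = 0.8 × 9 / 8 = 0.9 dB.
Output = -27 − 0.9 = -27.9 dBFS.

-27.9 dBFS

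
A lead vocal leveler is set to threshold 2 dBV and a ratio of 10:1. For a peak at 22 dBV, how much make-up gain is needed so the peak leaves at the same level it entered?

18 dB

Without make-up, output = threshold + overshoot/10 = 2 + 2 = 4 dBV.
Gap to target: 18 dB.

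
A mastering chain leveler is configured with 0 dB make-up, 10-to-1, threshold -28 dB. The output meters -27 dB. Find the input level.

That's 1 dB above the -28 dB threshold.
Input overshoot = R × output overshoot = 10 dB → input = -28 + 10 = -18 dB.

-18 dB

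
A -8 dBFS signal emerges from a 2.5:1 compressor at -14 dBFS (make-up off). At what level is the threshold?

Input is 10 dB above T (since output overshoot × R = input overshoot: (-14 − T)·2.5 = -8 − T gives T = -18 dBFS).
Check: -18 + (-8 − (-18))/2.5 = -18 + 4 = -14 dBFS. ✓

-18 dBFS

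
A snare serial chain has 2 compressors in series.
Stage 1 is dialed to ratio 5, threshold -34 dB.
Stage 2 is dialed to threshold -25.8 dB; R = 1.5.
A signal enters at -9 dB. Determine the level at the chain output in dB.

-29 dB

Stage 1: 25 dB above -34 dB, reduced 5:1 to 5 dB above → -29 dB.
Stage 2: below threshold (-29 ≤ -25.8); passes unchanged; output -29 dB.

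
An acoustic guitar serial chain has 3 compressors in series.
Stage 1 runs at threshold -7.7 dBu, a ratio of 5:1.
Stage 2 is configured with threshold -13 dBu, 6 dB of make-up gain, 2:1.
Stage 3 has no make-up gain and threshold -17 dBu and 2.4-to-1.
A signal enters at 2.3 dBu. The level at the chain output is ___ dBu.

Stage 1: overshoot 10 dB → 10/5 = 2 dB → -5.7 dBu.
Stage 2: 7.3 dB above -13 dBu, reduced 2:1 to 3.65 dB above → -9.35 dBu; +6 dB make-up → -3.35 dBu.
Stage 3: 13.65 dB above -17 dBu, reduced 2.4:1 to 5.6875 dB above → -11.3125 dBu.

-11.3125 dBu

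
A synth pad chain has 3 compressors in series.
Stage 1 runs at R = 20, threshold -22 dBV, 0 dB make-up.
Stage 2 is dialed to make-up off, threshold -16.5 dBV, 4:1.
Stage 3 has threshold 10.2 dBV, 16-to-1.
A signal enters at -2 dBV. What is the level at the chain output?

Stage 1: 20 dB above -22 dBV, reduced 20:1 to 1 dB above → -21 dBV.
Stage 2: -21 dBV is at or below the -16.5 dBV threshold — no compression; output -21 dBV.
Stage 3: -21 dBV is at or below the 10.2 dBV threshold — no compression; output -21 dBV.

-21 dBV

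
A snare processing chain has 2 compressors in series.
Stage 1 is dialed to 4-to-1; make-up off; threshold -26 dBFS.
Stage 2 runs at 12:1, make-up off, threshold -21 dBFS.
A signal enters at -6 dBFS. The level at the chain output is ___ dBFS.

-21 dBFS

Stage 1: 20 dB above -26 dBFS, reduced 4:1 to 5 dB above → -21 dBFS.
Stage 2: -21 dBFS is at or below the -21 dBFS threshold — no compression; output -21 dBFS.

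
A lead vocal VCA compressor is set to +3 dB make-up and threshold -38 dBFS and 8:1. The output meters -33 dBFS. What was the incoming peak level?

-22 dBFS

Stripping the +3 dB make-up gives -36 dBFS at the gain stage.
The compressed level sits -36 − (-38) = 2 dB over threshold.
Before 8:1 compression the overshoot was 2 × 8 = 16 dB, so input = -38 + 16 = -22 dBFS.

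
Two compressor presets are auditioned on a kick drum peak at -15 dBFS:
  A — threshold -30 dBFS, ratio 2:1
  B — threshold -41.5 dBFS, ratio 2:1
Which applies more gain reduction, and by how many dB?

B, by 5.75 dB

A: GR = 15 − 15/2 = 7.5 dB.
B: GR = 26.5 − 26.5/2 = 13.25 dB.
B applies 5.75 dB more gain reduction.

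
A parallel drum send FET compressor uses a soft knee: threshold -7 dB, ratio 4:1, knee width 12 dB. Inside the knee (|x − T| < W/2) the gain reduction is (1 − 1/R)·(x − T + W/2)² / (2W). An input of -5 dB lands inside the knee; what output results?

-7 dB

x − T + W/2 = -5 − (-7) + 6 = 8.
GR = (1 − 1/4) × 8² / 24 = 0.75 × 64 / 24 = 2 dB.
Output = -5 − 2 = -7 dB.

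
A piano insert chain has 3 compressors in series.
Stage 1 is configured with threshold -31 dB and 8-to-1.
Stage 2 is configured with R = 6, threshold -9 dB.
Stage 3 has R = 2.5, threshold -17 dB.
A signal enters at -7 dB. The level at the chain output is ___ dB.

-28 dB

Stage 1: -7 dB is 24 dB over -31 dB; at 8:1 that becomes 3 dB over, giving -28 dB.
Stage 2: below threshold (-28 ≤ -9); passes unchanged; output -28 dB.
Stage 3: -28 dB ≤ -17 dB, so stage 3 doesn't engage; output -28 dB.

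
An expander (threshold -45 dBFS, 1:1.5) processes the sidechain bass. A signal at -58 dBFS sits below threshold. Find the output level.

Undershoot = (-45) − (-58) = 13 dB.
At 1:1.5, that expands to 19.5 dB under threshold.
Output = -45 − 19.5 = -64.5 dBFS.

-64.5 dBFS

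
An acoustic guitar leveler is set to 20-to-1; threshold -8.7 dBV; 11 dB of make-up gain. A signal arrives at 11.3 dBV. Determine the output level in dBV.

The input is 20 dB above the -8.7 dBV threshold.
The 20 dB excess becomes 1 dB after 20:1 reduction.
That puts the output at -7.7 dBV; make-up adds 11 dB, giving 3.3 dBV.

3.3 dBV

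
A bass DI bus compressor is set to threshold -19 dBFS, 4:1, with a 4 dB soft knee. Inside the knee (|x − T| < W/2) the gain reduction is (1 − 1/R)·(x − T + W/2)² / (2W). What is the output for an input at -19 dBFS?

-19.375 dBFS

x − T + W/2 = -19 − (-19) + 2 = 2.
GR = (1 − 1/4) × 2² / 8 = 0.75 × 4 / 8 = 0.375 dB.
Output = -19 − 0.375 = -19.375 dBFS.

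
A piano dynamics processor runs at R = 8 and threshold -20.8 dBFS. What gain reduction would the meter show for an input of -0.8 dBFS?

The signal is 20 dB above threshold.
A 8:1 ratio leaves 2.5 dB of that excess.
So the signal is attenuated by 20 − 2.5 = 17.5 dB.

17.5 dB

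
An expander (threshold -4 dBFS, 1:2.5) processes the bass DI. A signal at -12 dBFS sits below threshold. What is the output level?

-24 dBFS

The input is 8 dB below the -4 dBFS threshold.
A 1:2.5 expander multiplies undershoot by 2.5: 8 × 2.5 = 20 dB below threshold.
Output = -4 − 20 = -24 dBFS.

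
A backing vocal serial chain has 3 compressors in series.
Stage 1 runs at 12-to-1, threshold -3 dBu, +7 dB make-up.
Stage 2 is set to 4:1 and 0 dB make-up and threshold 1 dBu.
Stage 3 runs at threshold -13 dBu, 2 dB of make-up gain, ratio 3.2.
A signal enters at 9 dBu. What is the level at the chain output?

-6.3125 dBu

Stage 1: overshoot 12 dB → 12/12 = 1 dB → -2 dBu; +7 dB make-up → 5 dBu.
Stage 2: 5 dBu is 4 dB over 1 dBu; at 4:1 that becomes 1 dB over, giving 2 dBu.
Stage 3: 2 dBu is 15 dB over -13 dBu; at 3.2:1 that becomes 4.6875 dB over, giving -8.3125 dBu; +2 dB make-up → -6.3125 dBu.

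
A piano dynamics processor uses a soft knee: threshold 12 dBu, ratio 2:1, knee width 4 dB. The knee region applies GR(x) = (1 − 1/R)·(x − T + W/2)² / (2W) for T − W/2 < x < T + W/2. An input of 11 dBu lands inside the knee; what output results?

10.9375 dBu

x − T + W/2 = 11 − 12 + 2 = 1.
GR = (1 − 1/2) × 1² / 8 = 0.5 × 1 / 8 = 0.0625 dB.
Output = 11 − 0.0625 = 10.9375 dBu.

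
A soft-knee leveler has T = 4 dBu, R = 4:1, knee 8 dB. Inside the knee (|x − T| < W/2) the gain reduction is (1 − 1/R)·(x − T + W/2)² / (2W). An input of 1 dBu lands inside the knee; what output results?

x − T + W/2 = 1 − 4 + 4 = 1.
GR = (1 − 1/4) × 1² / 16 = 0.75 × 1 / 16 = 0.046875 dB.
Output = 1 − 0.046875 = 0.953125 dBu.

0.953125 dBu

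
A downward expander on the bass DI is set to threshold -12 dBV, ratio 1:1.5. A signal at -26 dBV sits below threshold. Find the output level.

Below threshold, a 1:1.5 expander applies gain = (1.5−1)×(T − x) of attenuation.
(1.5−1) × 14 = 7 dB, so output = -26 − 7 = -33 dBV.

-33 dBV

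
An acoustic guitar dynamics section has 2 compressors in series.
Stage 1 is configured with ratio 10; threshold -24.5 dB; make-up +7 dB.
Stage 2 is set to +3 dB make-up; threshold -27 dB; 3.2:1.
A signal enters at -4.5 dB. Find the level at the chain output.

-20.40625 dB

Stage 1: -4.5 dB is 20 dB over -24.5 dB; at 10:1 that becomes 2 dB over, giving -22.5 dB; +7 dB make-up → -15.5 dB.
Stage 2: 11.5 dB above -27 dB, reduced 3.2:1 to 3.59375 dB above → -23.40625 dB; +3 dB make-up → -20.40625 dB.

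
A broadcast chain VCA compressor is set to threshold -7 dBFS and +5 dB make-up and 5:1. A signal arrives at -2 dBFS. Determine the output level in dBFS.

-2 dBFS sits 5 dB over threshold.
At 5:1 the overshoot is divided by 5, leaving 1 dB above threshold.
Output = -7 + 1 = -6 dBFS; make-up adds 5 dB, giving -1 dBFS.

-1 dBFS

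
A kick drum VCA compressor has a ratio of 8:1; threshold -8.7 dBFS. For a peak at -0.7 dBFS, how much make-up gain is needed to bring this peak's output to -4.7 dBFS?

Overshoot 8 dB → 8/8 = 1 dB after compression, so the compressed level is -8.7 + 1 = -7.7 dBFS.
Make-up = target − compressed = -4.7 − (-7.7) = 3 dB.

3 dB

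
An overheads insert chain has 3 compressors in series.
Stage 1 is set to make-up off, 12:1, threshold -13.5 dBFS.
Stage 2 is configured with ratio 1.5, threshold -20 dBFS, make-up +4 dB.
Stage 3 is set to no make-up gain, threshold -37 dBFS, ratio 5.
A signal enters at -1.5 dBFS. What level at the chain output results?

-31.8 dBFS

Stage 1: 12 dB above -13.5 dBFS, reduced 12:1 to 1 dB above → -12.5 dBFS.
Stage 2: overshoot 7.5 dB → 7.5/1.5 = 5 dB → -15 dBFS; +4 dB make-up → -11 dBFS.
Stage 3: overshoot 26 dB → 26/5 = 5.2 dB → -31.8 dBFS.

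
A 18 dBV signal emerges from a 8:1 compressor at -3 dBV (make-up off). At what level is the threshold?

Gain reduction = 18 − (-3) = 21 dB; output overshoot = GR / (R − 1) = 21 / 7 = 3 dB.
Threshold = output − output overshoot = -3 − 3 = -6 dBV.

-6 dBV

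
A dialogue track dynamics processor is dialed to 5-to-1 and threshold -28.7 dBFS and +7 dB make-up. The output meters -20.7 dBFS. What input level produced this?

-23.7 dBFS

Before make-up, the level was -20.7 − 7 = -27.7 dBFS.
The compressed level sits -27.7 − (-28.7) = 1 dB over threshold.
Before 5:1 compression the overshoot was 1 × 5 = 5 dB, so input = -28.7 + 5 = -23.7 dBFS.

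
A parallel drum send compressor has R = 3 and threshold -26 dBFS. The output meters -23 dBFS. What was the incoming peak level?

Post-compression overshoot = -23 − (-26) = 3 dB.
Before 3:1 compression the overshoot was 3 × 3 = 9 dB, so input = -26 + 9 = -17 dBFS.

-17 dBFS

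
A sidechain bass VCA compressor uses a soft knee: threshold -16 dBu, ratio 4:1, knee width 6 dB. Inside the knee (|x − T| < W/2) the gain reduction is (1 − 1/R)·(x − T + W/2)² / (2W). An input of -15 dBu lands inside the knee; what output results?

x − T + W/2 = -15 − (-16) + 3 = 4.
GR = (1 − 1/4) × 4² / 12 = 0.75 × 16 / 12 = 1 dB.
Output = -15 − 1 = -16 dBu.

-16 dBu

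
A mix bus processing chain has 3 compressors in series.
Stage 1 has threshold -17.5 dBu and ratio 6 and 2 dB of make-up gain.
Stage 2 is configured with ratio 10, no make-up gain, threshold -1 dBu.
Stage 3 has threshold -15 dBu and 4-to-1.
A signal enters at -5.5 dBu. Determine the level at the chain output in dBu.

-14.625 dBu

Stage 1: -5.5 dBu is 12 dB over -17.5 dBu; at 6:1 that becomes 2 dB over, giving -15.5 dBu; +2 dB make-up → -13.5 dBu.
Stage 2: -13.5 dBu is at or below the -1 dBu threshold — no compression; output -13.5 dBu.
Stage 3: 1.5 dB above -15 dBu, reduced 4:1 to 0.375 dB above → -14.625 dBu.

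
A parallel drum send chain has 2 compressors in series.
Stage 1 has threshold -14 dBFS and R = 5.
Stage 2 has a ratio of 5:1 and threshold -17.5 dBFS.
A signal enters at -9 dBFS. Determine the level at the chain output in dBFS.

Stage 1: -9 dBFS is 5 dB over -14 dBFS; at 5:1 that becomes 1 dB over, giving -13 dBFS.
Stage 2: overshoot 4.5 dB → 4.5/5 = 0.9 dB → -16.6 dBFS.

-16.6 dBFS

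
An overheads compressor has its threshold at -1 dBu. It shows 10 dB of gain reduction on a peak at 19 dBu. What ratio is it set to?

Input overshoot = 19 − (-1) = 20 dB.
Output overshoot = 20 − 10 = 10 dB.
Ratio = input overshoot / output overshoot = 20 / 10 = 2.

2:1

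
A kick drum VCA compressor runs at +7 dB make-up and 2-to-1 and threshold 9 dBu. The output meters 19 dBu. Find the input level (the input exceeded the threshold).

15 dBu

Before make-up, the level was 19 − 7 = 12 dBu.
The compressed level sits 12 − 9 = 3 dB over threshold.
Before 2:1 compression the overshoot was 3 × 2 = 6 dB, so input = 9 + 6 = 15 dBu.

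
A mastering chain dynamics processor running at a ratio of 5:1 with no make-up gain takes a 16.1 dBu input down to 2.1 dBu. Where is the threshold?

-1.4 dBu

Let T be the threshold. Output overshoot = (input overshoot)/R, so 2.1 − T = (16.1 − T)/5.
5·(2.1 − T) = 16.1 − T → 4·T = 10.5 − 16.1 = -5.6.
T = -5.6/4 = -1.4 dBu.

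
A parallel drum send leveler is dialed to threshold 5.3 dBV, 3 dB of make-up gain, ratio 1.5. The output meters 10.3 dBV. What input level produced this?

Before make-up, the level was 10.3 − 3 = 7.3 dBV.
Post-compression overshoot = 7.3 − 5.3 = 2 dB.
Input overshoot = R × output overshoot = 3 dB → input = 5.3 + 3 = 8.3 dBV.

8.3 dBV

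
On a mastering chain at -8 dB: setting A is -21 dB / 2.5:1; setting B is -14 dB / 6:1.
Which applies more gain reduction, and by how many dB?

A, by 2.8 dB

A: overshoot 13 dB → output overshoot 5.2 dB → GR 7.8 dB.
B: overshoot 6 dB → output overshoot 1 dB → GR 5 dB.
A applies 2.8 dB more gain reduction.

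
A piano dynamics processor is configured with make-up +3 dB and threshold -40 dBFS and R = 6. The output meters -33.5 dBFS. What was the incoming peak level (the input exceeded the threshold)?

Remove make-up: -33.5 − 3 = -36.5 dBFS.
The compressed level sits -36.5 − (-40) = 3.5 dB over threshold.
Before 6:1 compression the overshoot was 3.5 × 6 = 21 dB, so input = -40 + 21 = -19 dBFS.

-19 dBFS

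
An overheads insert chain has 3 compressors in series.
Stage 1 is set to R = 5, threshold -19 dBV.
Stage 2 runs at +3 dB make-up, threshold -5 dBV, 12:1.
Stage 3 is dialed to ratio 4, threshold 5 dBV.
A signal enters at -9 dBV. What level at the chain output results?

-14 dBV

Stage 1: 10 dB above -19 dBV, reduced 5:1 to 2 dB above → -17 dBV.
Stage 2: below threshold (-17 ≤ -5); passes unchanged; make-up brings it to -14 dBV.
Stage 3: below threshold (-14 ≤ 5); passes unchanged; output -14 dBV.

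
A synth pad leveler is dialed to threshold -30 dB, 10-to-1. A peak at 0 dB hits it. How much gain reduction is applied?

27 dB

Overshoot = 0 − (-30) = 30 dB.
A 10:1 ratio leaves 3 dB of that excess.
GR = overshoot in − overshoot out = 30 − 3 = 27 dB.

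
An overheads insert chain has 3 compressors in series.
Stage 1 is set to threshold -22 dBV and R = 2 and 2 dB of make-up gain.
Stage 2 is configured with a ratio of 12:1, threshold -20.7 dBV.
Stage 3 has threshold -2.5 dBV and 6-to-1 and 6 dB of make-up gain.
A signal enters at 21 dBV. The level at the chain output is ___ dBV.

-12.85 dBV

Stage 1: 43 dB above -22 dBV, reduced 2:1 to 21.5 dB above → -0.5 dBV; +2 dB make-up → 1.5 dBV.
Stage 2: overshoot 22.2 dB → 22.2/12 = 1.85 dB → -18.85 dBV.
Stage 3: below threshold (-18.85 ≤ -2.5); passes unchanged; make-up brings it to -12.85 dBV.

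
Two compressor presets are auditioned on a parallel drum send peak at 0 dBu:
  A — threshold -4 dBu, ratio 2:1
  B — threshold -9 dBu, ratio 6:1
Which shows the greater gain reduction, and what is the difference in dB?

A: 4 dB over, compressed to 2 dB over, so 2 dB of GR.
B: 9 dB over, compressed to 1.5 dB over, so 7.5 dB of GR.
B applies 5.5 dB more gain reduction.

B, by 5.5 dB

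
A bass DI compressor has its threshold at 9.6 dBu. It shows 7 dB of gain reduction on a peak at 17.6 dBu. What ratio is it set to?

8:1

Input overshoot = 17.6 − 9.6 = 8 dB.
Output overshoot = 8 − 7 = 1 dB.
Ratio = input overshoot / output overshoot = 8 / 1 = 8.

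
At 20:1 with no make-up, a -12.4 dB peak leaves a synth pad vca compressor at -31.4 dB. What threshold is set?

Input is 20 dB above T (since output overshoot × R = input overshoot: (-31.4 − T)·20 = -12.4 − T gives T = -32.4 dB).
Check: -32.4 + (-12.4 − (-32.4))/20 = -32.4 + 1 = -31.4 dB. ✓

-32.4 dB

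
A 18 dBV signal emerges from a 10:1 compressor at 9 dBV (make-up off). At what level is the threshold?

Let T be the threshold. Output overshoot = (input overshoot)/R, so 9 − T = (18 − T)/10.
10·(9 − T) = 18 − T → 9·T = 90 − 18 = 72.
T = 72/9 = 8 dBV.

8 dBV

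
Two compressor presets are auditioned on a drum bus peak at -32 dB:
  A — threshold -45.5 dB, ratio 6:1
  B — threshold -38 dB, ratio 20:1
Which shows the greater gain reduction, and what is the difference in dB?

A, by 5.55 dB

A: overshoot 13.5 dB → output overshoot 2.25 dB → GR 11.25 dB.
B: overshoot 6 dB → output overshoot 0.3 dB → GR 5.7 dB.
Difference: 5.55 dB in favour of A.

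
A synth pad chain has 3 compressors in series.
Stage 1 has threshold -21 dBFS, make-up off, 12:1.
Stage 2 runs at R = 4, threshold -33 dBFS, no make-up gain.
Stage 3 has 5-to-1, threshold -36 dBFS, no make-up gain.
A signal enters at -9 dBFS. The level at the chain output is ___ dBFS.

Stage 1: 12 dB above -21 dBFS, reduced 12:1 to 1 dB above → -20 dBFS.
Stage 2: 13 dB above -33 dBFS, reduced 4:1 to 3.25 dB above → -29.75 dBFS.
Stage 3: overshoot 6.25 dB → 6.25/5 = 1.25 dB → -34.75 dBFS.

-34.75 dBFS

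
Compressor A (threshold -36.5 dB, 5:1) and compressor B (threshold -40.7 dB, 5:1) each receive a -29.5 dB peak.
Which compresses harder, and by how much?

B, by 3.36 dB

A: overshoot 7 dB → output overshoot 1.4 dB → GR 5.6 dB.
B: overshoot 11.2 dB → output overshoot 2.24 dB → GR 8.96 dB.
Difference: 3.36 dB in favour of B.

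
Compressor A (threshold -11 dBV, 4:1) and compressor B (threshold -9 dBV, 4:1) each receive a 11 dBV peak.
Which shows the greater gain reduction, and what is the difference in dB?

A, by 1.5 dB

A: 22 dB over, compressed to 5.5 dB over, so 16.5 dB of GR.
B: 20 dB over, compressed to 5 dB over, so 15 dB of GR.
A applies 1.5 dB more gain reduction.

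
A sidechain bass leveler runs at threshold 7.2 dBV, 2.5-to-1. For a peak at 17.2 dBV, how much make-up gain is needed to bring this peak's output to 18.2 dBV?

The peak compresses to 7.2 + 10/2.5 = 11.2 dBV.
To reach 18.2 dBV requires 18.2 − 11.2 = 7 dB of make-up.

7 dB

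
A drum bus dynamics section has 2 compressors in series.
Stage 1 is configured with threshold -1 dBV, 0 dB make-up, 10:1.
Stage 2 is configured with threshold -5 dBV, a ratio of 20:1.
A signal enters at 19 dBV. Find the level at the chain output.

Stage 1: overshoot 20 dB → 20/10 = 2 dB → 1 dBV.
Stage 2: 1 dBV is 6 dB over -5 dBV; at 20:1 that becomes 0.3 dB over, giving -4.7 dBV.

-4.7 dBV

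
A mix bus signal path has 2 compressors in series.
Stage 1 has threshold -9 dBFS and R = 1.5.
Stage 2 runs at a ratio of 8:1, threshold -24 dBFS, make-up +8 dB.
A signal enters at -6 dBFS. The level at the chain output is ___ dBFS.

Stage 1: 3 dB above -9 dBFS, reduced 1.5:1 to 2 dB above → -7 dBFS.
Stage 2: overshoot 17 dB → 17/8 = 2.125 dB → -21.875 dBFS; +8 dB make-up → -13.875 dBFS.

-13.875 dBFS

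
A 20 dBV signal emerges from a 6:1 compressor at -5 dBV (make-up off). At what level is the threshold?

-10 dBV

Input is 30 dB above T (since output overshoot × R = input overshoot: (-5 − T)·6 = 20 − T gives T = -10 dBV).
Check: -10 + (20 − (-10))/6 = -10 + 5 = -5 dBV. ✓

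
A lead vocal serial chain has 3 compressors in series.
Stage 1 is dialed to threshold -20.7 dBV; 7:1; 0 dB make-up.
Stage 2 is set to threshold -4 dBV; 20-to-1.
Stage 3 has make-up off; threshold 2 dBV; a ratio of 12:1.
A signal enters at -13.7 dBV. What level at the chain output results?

-19.7 dBV

Stage 1: -13.7 dBV is 7 dB over -20.7 dBV; at 7:1 that becomes 1 dB over, giving -19.7 dBV.
Stage 2: -19.7 dBV ≤ -4 dBV, so stage 2 doesn't engage; output -19.7 dBV.
Stage 3: -19.7 dBV is at or below the 2 dBV threshold — no compression; output -19.7 dBV.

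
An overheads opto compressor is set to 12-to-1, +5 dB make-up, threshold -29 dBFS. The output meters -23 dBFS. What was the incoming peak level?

-17 dBFS

Stripping the +5 dB make-up gives -28 dBFS at the gain stage.
Post-compression overshoot = -28 − (-29) = 1 dB.
Before 12:1 compression the overshoot was 1 × 12 = 12 dB, so input = -29 + 12 = -17 dBFS.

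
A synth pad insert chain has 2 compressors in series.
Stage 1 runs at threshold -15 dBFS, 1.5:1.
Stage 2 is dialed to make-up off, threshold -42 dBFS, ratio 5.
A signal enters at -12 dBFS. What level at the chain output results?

-36.2 dBFS

Stage 1: 3 dB above -15 dBFS, reduced 1.5:1 to 2 dB above → -13 dBFS.
Stage 2: -13 dBFS is 29 dB over -42 dBFS; at 5:1 that becomes 5.8 dB over, giving -36.2 dBFS.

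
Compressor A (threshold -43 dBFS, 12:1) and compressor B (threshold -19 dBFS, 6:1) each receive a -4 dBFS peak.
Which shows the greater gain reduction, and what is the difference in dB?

A, by 23.25 dB

A: 39 dB over, compressed to 3.25 dB over, so 35.75 dB of GR.
B: 15 dB over, compressed to 2.5 dB over, so 12.5 dB of GR.
A reduces 23.25 dB more.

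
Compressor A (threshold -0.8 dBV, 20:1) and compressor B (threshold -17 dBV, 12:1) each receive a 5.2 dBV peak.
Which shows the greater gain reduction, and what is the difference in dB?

B, by 14.65 dB

A: GR = 6 − 6/20 = 5.7 dB.
B: GR = 22.2 − 22.2/12 = 20.35 dB.
B reduces 14.65 dB more.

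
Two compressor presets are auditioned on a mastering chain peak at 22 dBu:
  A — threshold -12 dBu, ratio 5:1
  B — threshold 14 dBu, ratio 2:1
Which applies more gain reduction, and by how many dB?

A: GR = 34 − 34/5 = 27.2 dB.
B: GR = 8 − 8/2 = 4 dB.
A reduces 23.2 dB more.

A, by 23.2 dB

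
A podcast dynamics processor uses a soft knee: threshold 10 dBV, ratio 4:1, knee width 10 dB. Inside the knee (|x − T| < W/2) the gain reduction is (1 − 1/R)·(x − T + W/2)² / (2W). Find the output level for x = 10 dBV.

x − T + W/2 = 10 − 10 + 5 = 5.
GR = (1 − 1/4) × 5² / 20 = 0.75 × 25 / 20 = 0.9375 dB.
Output = 10 − 0.9375 = 9.0625 dBV.

9.0625 dBV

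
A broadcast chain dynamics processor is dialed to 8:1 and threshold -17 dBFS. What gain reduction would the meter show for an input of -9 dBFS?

7 dB

-9 dBFS exceeds the threshold by 8 dB.
After 8:1 compression the overshoot becomes 8/8 = 1 dB.
GR = overshoot in − overshoot out = 8 − 1 = 7 dB.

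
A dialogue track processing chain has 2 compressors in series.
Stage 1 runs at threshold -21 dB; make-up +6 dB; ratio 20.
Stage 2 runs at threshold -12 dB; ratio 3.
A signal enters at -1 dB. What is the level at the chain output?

-14 dB

Stage 1: -1 dB is 20 dB over -21 dB; at 20:1 that becomes 1 dB over, giving -20 dB; +6 dB make-up → -14 dB.
Stage 2: -14 dB is at or below the -12 dB threshold — no compression; output -14 dB.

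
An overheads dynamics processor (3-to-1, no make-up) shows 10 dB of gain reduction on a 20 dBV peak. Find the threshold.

Gain reduction = 20 − 10 = 10 dB; output overshoot = GR / (R − 1) = 10 / 2 = 5 dB.
Threshold = output − output overshoot = 10 − 5 = 5 dBV.

5 dBV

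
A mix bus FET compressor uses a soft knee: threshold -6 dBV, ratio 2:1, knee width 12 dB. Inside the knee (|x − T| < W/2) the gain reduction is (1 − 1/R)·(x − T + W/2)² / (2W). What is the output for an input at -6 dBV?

x − T + W/2 = -6 − (-6) + 6 = 6.
GR = (1 − 1/2) × 6² / 24 = 0.5 × 36 / 24 = 0.75 dB.
Output = -6 − 0.75 = -6.75 dBV.

-6.75 dBV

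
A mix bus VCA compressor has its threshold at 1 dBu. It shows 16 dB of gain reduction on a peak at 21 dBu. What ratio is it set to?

Input overshoot = 21 − 1 = 20 dB.
Output overshoot = 20 − 16 = 4 dB.
Ratio = input overshoot / output overshoot = 20 / 4 = 5.

5:1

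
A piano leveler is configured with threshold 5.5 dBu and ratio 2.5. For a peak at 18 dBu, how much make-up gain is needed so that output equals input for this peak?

Without make-up, output = threshold + overshoot/2.5 = 5.5 + 5 = 10.5 dBu.
Gap to target: 7.5 dB.

7.5 dB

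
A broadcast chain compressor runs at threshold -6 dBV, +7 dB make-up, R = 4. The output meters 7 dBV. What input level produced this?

18 dBV

Remove make-up: 7 − 7 = 0 dBV.
Post-compression overshoot = 0 − (-6) = 6 dB.
Before 4:1 compression the overshoot was 6 × 4 = 24 dB, so input = -6 + 24 = 18 dBV.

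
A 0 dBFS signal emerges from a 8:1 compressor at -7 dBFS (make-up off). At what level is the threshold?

Let T be the threshold. Output overshoot = (input overshoot)/R, so -7 − T = (0 − T)/8.
8·(-7 − T) = 0 − T → 7·T = -56 − 0 = -56.
T = -56/7 = -8 dBFS.

-8 dBFS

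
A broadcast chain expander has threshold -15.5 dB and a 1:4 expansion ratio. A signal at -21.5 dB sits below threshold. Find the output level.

-39.5 dB

Below threshold, a 1:4 expander applies gain = (4−1)×(T − x) of attenuation.
(4−1) × 6 = 18 dB, so output = -21.5 − 18 = -39.5 dB.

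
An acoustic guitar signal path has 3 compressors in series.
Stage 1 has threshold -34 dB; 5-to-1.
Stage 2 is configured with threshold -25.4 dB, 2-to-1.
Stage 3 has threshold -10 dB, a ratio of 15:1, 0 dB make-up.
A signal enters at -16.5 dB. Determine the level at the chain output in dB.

-30.5 dB

Stage 1: -16.5 dB is 17.5 dB over -34 dB; at 5:1 that becomes 3.5 dB over, giving -30.5 dB.
Stage 2: -30.5 dB ≤ -25.4 dB, so stage 2 doesn't engage; output -30.5 dB.
Stage 3: -30.5 dB is at or below the -10 dB threshold — no compression; output -30.5 dB.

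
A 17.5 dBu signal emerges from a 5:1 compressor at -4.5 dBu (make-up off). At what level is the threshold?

Gain reduction = 17.5 − (-4.5) = 22 dB; output overshoot = GR / (R − 1) = 22 / 4 = 5.5 dB.
Threshold = output − output overshoot = -4.5 − 5.5 = -10 dBu.

-10 dBu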